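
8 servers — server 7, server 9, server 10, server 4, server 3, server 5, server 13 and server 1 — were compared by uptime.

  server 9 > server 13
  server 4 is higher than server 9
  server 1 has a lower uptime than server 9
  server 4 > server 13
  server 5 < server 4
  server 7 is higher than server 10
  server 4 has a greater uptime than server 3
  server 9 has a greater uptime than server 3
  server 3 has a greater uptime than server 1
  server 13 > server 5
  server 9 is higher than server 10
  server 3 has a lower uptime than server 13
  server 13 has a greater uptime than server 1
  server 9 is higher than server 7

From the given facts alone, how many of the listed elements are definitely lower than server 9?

6

Directly below server 9: server 1, server 3, server 10, server 13, server 7.
One step further: server 5 (6 so far).
Nothing else is reachable below server 9; 6 in all.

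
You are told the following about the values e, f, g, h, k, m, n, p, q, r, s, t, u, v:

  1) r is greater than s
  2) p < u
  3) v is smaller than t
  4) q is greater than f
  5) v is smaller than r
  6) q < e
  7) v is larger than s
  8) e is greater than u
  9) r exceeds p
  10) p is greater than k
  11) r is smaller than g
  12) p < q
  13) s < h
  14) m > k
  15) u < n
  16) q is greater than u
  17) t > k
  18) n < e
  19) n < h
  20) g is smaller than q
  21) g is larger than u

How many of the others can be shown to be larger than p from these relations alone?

The elements the relations force above p are r, u, n, g, q, h, e — no chain reaches any other.
That is 7.

7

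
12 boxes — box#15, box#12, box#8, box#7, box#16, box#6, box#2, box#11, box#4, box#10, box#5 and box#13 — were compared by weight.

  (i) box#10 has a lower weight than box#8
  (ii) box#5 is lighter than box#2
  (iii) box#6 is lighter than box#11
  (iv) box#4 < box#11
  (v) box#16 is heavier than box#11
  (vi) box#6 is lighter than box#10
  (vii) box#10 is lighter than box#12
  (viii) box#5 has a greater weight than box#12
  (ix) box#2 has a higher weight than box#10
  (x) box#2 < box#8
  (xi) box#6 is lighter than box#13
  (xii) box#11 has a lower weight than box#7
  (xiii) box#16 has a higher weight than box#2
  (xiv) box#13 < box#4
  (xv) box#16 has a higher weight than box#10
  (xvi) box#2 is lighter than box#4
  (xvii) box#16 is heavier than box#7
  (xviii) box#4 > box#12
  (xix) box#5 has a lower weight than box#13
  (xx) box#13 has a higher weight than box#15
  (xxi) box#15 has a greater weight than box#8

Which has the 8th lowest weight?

box#13

The consecutive relations fix a unique order: box#6 < box#10 < box#12 < box#5 < box#2 < box#8 < box#15 < box#13 < box#4 < box#11 < box#7 < box#16.
The 8th smallest is box#13.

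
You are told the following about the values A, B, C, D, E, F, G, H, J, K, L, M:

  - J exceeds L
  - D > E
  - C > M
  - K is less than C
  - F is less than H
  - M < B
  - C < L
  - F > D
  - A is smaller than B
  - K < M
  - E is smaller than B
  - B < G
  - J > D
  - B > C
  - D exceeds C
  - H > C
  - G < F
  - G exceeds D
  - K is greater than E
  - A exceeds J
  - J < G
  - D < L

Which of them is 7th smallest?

Piecing the relations together gives one ordering: E < K < M < C < D < L < J < A < B < G < F < H.
Counting 7 from the smallest end gives J.

J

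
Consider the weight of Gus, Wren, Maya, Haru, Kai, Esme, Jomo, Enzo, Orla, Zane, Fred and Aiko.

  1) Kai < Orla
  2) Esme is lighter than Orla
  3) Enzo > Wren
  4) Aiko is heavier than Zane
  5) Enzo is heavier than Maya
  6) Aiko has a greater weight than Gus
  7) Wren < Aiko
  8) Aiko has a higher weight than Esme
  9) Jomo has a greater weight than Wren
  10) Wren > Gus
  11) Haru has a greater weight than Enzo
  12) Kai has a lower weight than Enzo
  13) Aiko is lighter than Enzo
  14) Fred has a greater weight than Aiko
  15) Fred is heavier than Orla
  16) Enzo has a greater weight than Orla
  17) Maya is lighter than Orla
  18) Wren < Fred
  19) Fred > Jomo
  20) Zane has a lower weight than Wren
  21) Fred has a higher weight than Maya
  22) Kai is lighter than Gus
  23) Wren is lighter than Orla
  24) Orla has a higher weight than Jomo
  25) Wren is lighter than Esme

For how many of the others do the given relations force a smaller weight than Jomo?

4

Directly below Jomo: Wren.
One step further: Gus, Zane (3 so far).
One step further: Kai (4 so far).
No other element is forced below Jomo by the given relations, so the count is 4.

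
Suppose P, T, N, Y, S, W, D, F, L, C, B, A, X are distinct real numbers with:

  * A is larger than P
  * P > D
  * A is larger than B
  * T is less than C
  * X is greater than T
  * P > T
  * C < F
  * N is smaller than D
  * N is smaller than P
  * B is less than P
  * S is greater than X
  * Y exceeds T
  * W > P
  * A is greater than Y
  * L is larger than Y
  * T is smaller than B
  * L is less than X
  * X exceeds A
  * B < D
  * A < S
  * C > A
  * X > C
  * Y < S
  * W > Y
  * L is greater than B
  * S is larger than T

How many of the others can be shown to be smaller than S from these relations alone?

10

Directly below S: T, Y, A, X.
One step further: B, P, L, C (8 so far).
One step further: N, D (10 so far).
No other element is forced below S by the given relations, so the count is 10.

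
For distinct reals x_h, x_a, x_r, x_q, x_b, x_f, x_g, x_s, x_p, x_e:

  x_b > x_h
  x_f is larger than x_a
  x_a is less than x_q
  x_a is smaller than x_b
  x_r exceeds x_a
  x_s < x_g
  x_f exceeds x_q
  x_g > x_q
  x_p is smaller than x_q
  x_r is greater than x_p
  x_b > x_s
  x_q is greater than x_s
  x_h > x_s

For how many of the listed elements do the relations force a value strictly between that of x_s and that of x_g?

Chaining upward from x_s reaches: x_q, x_h, x_f, x_b.
Chaining downward from x_g reaches: x_a, x_p, x_q.
Strictly between x_s and x_g are those in both lists: x_q — 1 element.

1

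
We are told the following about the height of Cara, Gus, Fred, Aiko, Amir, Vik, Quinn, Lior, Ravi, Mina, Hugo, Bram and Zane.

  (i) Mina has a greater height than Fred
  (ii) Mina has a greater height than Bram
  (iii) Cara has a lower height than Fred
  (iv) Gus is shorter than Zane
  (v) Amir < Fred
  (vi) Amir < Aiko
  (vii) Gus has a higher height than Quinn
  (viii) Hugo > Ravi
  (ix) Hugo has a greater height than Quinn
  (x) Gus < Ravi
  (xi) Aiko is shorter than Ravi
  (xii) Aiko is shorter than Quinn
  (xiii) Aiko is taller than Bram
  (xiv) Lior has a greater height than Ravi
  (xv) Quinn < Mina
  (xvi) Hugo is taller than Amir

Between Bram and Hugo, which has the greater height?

Bram < Aiko and Aiko < Quinn give Bram < Quinn.
With Quinn < Gus: Bram < Aiko < Quinn < Gus.
Then Gus < Ravi extends the chain to Ravi.
Then Ravi < Hugo extends the chain to Hugo.
So Bram < Hugo; Hugo is the taller of the two.

Hugo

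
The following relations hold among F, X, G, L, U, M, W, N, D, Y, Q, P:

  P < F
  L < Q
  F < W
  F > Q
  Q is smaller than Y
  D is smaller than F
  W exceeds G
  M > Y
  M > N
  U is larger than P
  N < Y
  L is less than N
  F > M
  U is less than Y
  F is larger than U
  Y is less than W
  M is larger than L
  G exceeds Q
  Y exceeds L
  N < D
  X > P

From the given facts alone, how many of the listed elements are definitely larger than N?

Directly above N: Y, M, D.
One step further: F, W (5 so far).
Nothing else is reachable above N; 5 in all.

5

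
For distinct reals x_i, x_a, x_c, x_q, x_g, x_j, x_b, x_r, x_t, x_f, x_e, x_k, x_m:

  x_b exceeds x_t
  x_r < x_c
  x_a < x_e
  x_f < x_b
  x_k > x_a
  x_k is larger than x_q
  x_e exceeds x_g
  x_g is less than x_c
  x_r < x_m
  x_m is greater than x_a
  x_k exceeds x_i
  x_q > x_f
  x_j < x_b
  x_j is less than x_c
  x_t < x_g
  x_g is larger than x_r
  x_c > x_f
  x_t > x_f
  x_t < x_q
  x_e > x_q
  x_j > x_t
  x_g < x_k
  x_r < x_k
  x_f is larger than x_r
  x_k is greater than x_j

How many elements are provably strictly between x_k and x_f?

4

The relations place x_f below x_k. An element lies strictly between them when it is forced above x_f and also forced below x_k.
Above x_f: {x_t, x_g, x_q, x_e, x_j, x_c, x_b}. Below x_k: {x_r, x_t, x_a, x_g, x_q, x_i, x_j}.
Intersection: {x_t, x_g, x_q, x_j} — 4.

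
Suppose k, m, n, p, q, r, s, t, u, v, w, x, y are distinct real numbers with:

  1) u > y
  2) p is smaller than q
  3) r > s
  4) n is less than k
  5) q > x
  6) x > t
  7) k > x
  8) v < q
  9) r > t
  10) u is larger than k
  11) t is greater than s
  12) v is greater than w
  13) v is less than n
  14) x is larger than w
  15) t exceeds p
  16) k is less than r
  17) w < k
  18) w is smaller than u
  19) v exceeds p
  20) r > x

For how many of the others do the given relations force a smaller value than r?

The elements the relations force below r are w, s, p, v, t, x, n, k — no chain reaches any other.
That is 8.

8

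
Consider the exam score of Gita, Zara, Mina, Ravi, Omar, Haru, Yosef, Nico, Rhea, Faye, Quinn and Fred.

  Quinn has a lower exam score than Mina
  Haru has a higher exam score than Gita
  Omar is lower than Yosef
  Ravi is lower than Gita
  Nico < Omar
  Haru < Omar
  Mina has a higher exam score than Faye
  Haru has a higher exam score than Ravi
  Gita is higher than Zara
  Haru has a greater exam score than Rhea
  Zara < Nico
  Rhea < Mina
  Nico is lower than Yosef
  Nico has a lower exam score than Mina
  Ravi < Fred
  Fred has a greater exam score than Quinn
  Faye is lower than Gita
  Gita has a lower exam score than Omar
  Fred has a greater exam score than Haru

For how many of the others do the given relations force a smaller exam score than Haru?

The elements the relations force below Haru are Zara, Faye, Ravi, Gita, Rhea — no chain reaches any other.
That is 5.

5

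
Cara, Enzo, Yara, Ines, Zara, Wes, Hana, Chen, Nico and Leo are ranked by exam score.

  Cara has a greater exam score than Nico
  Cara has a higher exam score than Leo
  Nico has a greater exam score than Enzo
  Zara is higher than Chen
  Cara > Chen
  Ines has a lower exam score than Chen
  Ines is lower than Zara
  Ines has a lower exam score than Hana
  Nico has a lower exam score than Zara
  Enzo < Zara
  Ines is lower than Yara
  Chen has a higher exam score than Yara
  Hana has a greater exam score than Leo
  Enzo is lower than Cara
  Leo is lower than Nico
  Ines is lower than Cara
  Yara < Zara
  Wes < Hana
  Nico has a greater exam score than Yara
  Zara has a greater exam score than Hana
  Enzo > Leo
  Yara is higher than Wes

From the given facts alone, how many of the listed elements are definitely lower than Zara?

From Zara the given relations immediately reach Ines, Yara, Enzo, Chen, Nico, Hana.
From those, Leo, Wes — 8 in total.
Nothing else is reachable below Zara; 8 in all.

8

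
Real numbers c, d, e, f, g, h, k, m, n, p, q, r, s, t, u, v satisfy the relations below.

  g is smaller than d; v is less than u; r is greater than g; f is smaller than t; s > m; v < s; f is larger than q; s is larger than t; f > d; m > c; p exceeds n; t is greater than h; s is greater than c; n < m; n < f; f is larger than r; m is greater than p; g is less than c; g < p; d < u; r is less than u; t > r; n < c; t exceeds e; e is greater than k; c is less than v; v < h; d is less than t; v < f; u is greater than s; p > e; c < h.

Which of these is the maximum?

k is not greatest since k < e; g is not greatest since g < d; n is not greatest since n < f; q is not greatest since q < f; c is not greatest since c < v; r is not greatest since r < t; v is not greatest since v < u; e is not greatest since e < t; p is not greatest since p < m; d is not greatest since d < f; h is not greatest since h < t; f is not greatest since f < t; m is not greatest since m < s; t is not greatest since t < s; s is not greatest since s < u.
Only u has nothing above it, so u is the maximum.

u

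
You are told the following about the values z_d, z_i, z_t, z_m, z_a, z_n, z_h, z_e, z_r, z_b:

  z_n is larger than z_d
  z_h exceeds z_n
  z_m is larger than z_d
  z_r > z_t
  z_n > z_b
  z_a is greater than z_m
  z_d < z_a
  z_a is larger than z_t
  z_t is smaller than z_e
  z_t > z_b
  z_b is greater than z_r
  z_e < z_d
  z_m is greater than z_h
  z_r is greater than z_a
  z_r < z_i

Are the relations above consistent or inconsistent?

inconsistent

Chaining the given relations yields z_b < z_t < z_e < z_d < z_n < z_h < z_m < z_a < z_r, so z_b < z_r. But one relation states z_r < z_b. These cannot both hold.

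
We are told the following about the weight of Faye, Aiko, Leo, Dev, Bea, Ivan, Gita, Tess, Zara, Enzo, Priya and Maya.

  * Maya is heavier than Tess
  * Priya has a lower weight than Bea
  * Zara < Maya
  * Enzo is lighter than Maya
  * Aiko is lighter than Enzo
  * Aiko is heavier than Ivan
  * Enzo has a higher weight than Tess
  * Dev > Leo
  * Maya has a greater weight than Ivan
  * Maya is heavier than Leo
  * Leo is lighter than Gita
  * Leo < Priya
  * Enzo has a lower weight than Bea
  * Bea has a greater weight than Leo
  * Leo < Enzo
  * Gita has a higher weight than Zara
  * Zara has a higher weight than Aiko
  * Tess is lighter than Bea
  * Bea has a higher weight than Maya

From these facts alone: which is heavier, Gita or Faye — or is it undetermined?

undetermined

Following every chain through Faye: nothing is chained to Faye.
Gita is not reached, and no chain runs the other way from Gita to Faye.
So the given relations leave the order of Faye and Gita undetermined.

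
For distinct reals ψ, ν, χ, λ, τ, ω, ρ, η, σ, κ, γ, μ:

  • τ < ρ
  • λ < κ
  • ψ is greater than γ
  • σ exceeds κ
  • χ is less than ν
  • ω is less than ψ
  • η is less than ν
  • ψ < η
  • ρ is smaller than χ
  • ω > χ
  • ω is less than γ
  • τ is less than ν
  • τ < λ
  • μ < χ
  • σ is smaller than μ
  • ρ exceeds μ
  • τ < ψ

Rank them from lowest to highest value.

The consecutive links are each given: τ < λ; λ < κ; κ < σ; σ < μ; μ < ρ; ρ < χ; χ < ω; ω < γ; γ < ψ; ψ < η; η < ν.

τ < λ < κ < σ < μ < ρ < χ < ω < γ < ψ < η < ν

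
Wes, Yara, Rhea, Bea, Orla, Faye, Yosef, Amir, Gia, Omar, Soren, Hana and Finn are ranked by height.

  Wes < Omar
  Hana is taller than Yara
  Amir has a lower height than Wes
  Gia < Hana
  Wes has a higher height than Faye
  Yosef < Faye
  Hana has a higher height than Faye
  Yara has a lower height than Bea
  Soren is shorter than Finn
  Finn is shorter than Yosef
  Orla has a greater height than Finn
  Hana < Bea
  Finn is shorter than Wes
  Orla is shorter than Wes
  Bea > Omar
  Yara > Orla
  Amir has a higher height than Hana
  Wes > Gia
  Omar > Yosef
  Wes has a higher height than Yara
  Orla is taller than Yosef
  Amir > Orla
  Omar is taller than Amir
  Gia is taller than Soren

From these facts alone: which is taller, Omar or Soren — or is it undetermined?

Omar

Soren < Finn and Finn < Yosef give Soren < Yosef.
Then Yosef < Orla extends the chain to Orla.
Then Orla < Yara extends the chain to Yara.
Then Yara < Hana extends the chain to Hana.
With Hana < Amir: Soren < Finn < Yosef < Orla < Yara < Hana < Amir.
Then Amir < Wes extends the chain to Wes.
With Wes < Omar: Soren < Finn < Yosef < Orla < Yara < Hana < Amir < Wes < Omar.
So Omar is taller.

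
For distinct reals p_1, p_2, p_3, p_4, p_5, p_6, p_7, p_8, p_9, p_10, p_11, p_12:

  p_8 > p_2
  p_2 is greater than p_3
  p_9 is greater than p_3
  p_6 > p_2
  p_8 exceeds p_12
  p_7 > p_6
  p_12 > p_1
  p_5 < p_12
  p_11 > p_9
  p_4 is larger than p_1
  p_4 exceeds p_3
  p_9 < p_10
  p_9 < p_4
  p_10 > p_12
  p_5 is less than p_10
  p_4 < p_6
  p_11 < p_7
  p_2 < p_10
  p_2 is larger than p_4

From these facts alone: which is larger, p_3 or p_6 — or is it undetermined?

p_3 < p_9 < p_4 < p_2 < p_6, by transitivity through p_9, p_4, p_2.
So p_6 is larger.

p_6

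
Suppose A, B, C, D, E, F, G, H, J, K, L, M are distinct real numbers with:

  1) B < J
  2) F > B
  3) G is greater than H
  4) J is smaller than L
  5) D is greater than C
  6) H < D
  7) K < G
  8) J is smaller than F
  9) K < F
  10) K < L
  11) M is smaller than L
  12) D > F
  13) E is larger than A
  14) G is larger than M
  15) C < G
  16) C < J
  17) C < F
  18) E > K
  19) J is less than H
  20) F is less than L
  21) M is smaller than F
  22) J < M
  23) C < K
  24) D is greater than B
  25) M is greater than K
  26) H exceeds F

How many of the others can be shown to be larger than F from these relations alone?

4

The elements the relations force above F are L, H, D, G — no chain reaches any other.
That is 4.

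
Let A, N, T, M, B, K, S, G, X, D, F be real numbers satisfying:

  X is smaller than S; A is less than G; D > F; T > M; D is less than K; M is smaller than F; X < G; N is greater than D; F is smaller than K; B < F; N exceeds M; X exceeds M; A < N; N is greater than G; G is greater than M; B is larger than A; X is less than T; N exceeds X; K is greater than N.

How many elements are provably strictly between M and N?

Chaining upward from M reaches: F, X, G, D, S, T, K.
Chaining downward from N reaches: A, B, F, X, G, D.
Strictly between M and N are those in both lists: F, X, G, D — 4 elements.

4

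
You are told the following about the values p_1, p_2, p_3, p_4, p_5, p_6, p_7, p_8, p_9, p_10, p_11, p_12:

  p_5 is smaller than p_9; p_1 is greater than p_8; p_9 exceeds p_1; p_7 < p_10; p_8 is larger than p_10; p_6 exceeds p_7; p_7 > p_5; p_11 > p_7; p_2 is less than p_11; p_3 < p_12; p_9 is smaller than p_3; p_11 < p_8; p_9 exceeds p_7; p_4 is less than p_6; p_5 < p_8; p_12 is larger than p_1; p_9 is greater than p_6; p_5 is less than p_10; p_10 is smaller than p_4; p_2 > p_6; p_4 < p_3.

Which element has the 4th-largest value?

p_1

Piecing the relations together gives one ordering: p_5 < p_7 < p_10 < p_4 < p_6 < p_2 < p_11 < p_8 < p_1 < p_9 < p_3 < p_12.
The 4th largest is p_1.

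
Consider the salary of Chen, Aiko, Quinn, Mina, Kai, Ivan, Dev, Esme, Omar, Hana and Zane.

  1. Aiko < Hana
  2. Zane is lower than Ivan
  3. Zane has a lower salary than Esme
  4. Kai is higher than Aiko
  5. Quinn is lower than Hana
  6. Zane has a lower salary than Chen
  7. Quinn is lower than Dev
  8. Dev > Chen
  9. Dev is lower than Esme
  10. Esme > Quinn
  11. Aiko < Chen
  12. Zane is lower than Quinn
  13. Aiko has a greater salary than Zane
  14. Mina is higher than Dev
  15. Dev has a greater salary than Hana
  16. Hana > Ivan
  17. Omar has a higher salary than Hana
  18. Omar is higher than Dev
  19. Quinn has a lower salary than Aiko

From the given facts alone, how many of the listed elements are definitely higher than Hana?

The elements the relations force above Hana are Dev, Mina, Esme, Omar — no chain reaches any other.
That is 4.

4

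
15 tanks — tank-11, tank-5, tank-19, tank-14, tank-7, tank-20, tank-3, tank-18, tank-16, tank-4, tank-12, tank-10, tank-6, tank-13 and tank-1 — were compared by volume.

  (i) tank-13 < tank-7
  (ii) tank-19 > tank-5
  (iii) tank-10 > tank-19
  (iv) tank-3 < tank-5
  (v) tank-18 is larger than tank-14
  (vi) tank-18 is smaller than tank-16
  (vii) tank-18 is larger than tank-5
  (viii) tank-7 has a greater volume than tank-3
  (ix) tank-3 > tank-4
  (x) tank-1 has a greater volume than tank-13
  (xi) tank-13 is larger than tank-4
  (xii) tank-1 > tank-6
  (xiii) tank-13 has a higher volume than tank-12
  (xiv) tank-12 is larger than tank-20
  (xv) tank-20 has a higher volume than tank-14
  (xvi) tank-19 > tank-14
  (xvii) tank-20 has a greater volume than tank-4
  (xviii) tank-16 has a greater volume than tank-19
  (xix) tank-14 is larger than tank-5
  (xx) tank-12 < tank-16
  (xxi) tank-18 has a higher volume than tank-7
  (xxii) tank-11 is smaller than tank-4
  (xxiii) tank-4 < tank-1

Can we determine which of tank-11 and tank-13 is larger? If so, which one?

Following the relations from tank-11: tank-11 < tank-4 < tank-3 < tank-5 < tank-14 < tank-20 < tank-12 < tank-13.
So tank-13 is larger.

tank-13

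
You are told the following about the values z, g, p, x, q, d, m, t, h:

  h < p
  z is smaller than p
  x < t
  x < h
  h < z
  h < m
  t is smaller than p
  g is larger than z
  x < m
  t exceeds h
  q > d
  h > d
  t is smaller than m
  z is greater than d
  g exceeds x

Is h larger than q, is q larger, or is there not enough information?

undetermined

Following every chain through q: below q we get d.
h is not reached, and no chain runs the other way from h to q.
So the given relations leave the order of q and h undetermined.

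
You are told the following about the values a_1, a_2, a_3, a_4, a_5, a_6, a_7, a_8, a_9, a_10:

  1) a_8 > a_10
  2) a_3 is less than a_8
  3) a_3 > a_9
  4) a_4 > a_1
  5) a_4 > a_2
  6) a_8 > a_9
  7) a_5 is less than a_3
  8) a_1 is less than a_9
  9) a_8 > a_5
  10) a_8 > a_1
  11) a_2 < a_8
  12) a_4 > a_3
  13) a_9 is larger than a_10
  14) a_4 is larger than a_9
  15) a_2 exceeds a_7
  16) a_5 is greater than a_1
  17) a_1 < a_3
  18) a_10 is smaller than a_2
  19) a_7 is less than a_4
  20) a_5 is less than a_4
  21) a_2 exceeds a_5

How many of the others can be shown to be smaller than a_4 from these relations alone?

7

The elements the relations force below a_4 are a_10, a_1, a_9, a_5, a_3, a_7, a_2 — no chain reaches any other.
That is 7.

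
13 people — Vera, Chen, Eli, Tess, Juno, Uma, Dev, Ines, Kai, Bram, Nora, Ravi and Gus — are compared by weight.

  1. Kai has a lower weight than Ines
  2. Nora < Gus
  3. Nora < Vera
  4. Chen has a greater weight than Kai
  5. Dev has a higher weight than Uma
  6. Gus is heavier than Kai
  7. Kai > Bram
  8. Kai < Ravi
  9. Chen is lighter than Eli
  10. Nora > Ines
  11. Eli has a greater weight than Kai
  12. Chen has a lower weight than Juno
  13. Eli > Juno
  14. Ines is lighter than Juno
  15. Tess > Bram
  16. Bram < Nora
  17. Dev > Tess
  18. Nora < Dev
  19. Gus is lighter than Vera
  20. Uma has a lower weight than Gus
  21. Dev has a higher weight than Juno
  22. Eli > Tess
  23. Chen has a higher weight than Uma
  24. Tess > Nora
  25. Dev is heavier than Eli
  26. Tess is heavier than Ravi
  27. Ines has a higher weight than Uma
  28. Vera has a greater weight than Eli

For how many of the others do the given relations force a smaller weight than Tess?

6

From Tess the given relations immediately reach Bram, Ravi, Nora.
From those, Kai, Ines — 5 in total.
From those, Uma — 6 in total.
Nothing else is reachable below Tess; 6 in all.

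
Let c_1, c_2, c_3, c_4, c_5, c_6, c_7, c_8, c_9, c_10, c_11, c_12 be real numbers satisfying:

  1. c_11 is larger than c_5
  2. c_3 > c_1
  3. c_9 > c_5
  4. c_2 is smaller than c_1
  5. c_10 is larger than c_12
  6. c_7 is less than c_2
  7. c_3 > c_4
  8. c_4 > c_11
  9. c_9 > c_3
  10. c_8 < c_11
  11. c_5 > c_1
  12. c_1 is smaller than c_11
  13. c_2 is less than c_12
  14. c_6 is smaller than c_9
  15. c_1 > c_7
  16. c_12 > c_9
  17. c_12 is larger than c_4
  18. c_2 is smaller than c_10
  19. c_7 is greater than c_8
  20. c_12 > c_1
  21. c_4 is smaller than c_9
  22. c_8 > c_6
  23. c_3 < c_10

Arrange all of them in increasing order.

The consecutive links are each given: c_6 < c_8; c_8 < c_7; c_7 < c_2; c_2 < c_1; c_1 < c_5; c_5 < c_11; c_11 < c_4; c_4 < c_3; c_3 < c_9; c_9 < c_12; c_12 < c_10.

c_6 < c_8 < c_7 < c_2 < c_1 < c_5 < c_11 < c_4 < c_3 < c_9 < c_12 < c_10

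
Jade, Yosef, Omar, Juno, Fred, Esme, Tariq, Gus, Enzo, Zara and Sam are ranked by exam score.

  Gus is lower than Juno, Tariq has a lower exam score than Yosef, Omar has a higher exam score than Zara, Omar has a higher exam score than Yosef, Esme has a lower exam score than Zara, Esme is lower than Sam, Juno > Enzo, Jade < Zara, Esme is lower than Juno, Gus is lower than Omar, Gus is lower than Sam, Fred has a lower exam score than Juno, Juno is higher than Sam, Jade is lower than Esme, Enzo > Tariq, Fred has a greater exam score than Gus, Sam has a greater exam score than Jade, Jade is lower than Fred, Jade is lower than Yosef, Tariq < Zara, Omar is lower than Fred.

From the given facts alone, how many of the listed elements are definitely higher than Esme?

5

The elements the relations force above Esme are Zara, Omar, Fred, Sam, Juno — no chain reaches any other.
That is 5.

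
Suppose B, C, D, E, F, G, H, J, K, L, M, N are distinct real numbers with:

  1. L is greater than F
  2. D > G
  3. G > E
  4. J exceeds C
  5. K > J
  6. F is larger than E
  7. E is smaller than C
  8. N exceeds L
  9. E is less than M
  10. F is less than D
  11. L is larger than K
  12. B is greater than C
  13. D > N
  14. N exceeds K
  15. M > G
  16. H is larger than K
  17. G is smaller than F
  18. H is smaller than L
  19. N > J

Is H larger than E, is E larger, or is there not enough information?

H

E < C and C < J give E < J.
With J < K: E < C < J < K.
With K < H: E < C < J < K < H.
So H is larger.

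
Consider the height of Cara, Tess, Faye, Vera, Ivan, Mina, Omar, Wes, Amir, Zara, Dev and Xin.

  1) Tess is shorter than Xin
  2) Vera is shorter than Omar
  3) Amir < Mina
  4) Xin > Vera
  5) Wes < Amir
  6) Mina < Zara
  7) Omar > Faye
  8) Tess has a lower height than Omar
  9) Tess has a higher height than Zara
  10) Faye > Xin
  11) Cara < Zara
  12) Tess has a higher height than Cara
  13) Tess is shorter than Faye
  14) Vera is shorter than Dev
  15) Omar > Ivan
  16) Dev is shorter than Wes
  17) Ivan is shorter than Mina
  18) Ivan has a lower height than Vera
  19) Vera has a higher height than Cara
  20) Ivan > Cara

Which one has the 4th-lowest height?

Dev

Piecing the relations together gives one ordering: Cara < Ivan < Vera < Dev < Wes < Amir < Mina < Zara < Tess < Xin < Faye < Omar.
The 4th smallest is Dev.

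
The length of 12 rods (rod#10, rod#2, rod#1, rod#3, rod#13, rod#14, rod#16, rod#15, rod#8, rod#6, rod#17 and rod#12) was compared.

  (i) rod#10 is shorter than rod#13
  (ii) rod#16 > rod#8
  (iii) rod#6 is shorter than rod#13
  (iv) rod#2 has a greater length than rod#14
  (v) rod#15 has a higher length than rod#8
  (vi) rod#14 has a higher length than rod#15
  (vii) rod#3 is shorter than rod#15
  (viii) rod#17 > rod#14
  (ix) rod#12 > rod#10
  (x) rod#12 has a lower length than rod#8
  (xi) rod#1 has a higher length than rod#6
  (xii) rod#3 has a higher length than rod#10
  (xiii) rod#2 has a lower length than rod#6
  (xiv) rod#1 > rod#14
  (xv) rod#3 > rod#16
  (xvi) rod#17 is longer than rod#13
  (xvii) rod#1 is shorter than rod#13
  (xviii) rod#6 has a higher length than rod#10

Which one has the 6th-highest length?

Piecing the relations together gives one ordering: rod#10 < rod#12 < rod#8 < rod#16 < rod#3 < rod#15 < rod#14 < rod#2 < rod#6 < rod#1 < rod#13 < rod#17.
The 6th largest is rod#14.

rod#14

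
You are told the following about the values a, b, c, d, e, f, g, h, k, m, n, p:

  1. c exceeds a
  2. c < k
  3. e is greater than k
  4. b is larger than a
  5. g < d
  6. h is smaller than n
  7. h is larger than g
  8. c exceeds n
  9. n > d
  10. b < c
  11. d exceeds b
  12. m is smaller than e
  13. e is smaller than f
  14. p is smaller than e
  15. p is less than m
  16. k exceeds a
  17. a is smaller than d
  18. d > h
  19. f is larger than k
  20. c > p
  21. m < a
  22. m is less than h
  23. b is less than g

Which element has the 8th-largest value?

Piecing the relations together gives one ordering: p < m < a < b < g < h < d < n < c < k < e < f.
The 8th largest is g.

g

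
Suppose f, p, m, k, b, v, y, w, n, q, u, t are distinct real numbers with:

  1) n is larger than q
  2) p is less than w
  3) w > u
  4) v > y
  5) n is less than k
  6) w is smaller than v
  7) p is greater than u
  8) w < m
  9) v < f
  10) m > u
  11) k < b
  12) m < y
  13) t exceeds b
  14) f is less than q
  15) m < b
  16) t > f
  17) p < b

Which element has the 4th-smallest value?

The consecutive relations fix a unique order: u < p < w < m < y < v < f < q < n < k < b < t.
The 4th smallest is m.

m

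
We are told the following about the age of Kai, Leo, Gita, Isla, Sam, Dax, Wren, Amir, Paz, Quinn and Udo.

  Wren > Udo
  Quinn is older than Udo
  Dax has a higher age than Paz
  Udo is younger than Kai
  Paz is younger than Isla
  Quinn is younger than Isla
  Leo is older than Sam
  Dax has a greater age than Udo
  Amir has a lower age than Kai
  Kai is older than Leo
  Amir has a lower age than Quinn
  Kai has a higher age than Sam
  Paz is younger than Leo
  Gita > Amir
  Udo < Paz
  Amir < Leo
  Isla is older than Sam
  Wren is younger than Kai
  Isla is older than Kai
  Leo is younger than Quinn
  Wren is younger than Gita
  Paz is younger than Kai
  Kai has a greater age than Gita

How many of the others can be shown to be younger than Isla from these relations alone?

Directly below Isla: Sam, Paz, Kai, Quinn.
One step further: Udo, Wren, Amir, Gita, Leo (9 so far).
No other element is forced below Isla by the given relations, so the count is 9.

9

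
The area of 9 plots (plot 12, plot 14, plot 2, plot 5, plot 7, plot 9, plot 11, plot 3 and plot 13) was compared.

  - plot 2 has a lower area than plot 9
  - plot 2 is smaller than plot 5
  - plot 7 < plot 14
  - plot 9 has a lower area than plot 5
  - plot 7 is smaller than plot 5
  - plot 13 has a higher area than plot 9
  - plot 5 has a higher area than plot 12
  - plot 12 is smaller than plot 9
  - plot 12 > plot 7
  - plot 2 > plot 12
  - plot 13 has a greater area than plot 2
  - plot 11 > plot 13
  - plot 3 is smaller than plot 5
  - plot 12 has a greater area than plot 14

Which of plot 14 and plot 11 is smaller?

Chaining the given relations: plot 14 < plot 12 < plot 2 < plot 9 < plot 13 < plot 11.
So plot 14 < plot 11; plot 14 is the smaller of the two.

plot 14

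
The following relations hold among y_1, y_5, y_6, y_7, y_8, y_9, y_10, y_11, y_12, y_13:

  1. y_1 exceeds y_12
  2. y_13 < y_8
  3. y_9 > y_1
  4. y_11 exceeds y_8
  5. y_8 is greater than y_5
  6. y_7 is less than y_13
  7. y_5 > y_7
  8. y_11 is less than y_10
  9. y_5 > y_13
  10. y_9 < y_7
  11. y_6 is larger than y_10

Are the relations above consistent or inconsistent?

consistent

Every relation is compatible with y_12 < y_1 < y_9 < y_7 < y_13 < y_5 < y_8 < y_11 < y_10 < y_6; the set is consistent.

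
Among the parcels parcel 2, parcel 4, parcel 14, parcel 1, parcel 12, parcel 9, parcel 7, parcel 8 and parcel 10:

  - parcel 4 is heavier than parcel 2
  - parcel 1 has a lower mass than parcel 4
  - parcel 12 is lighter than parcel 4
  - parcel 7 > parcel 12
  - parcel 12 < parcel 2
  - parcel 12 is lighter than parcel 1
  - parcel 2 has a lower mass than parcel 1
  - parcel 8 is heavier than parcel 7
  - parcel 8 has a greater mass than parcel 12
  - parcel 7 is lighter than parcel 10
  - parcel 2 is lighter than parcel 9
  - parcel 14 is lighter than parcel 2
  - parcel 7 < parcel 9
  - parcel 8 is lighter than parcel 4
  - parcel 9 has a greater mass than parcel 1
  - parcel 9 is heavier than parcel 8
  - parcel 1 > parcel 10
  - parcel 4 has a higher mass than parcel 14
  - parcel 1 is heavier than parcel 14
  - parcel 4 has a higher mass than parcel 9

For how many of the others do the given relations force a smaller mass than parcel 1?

Directly below parcel 1: parcel 12, parcel 14, parcel 10, parcel 2.
One step further: parcel 7 (5 so far).
No other element is forced below parcel 1 by the given relations, so the count is 5.

5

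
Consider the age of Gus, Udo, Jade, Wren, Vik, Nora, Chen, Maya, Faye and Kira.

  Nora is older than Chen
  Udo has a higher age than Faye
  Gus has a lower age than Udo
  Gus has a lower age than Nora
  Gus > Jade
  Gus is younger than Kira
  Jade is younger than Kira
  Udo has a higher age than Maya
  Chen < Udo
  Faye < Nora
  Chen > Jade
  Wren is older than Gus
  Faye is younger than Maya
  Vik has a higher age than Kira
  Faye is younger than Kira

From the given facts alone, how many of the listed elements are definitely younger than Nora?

4

From Nora the given relations immediately reach Faye, Gus, Chen.
From those, Jade — 4 in total.
Nothing else is reachable below Nora; 4 in all.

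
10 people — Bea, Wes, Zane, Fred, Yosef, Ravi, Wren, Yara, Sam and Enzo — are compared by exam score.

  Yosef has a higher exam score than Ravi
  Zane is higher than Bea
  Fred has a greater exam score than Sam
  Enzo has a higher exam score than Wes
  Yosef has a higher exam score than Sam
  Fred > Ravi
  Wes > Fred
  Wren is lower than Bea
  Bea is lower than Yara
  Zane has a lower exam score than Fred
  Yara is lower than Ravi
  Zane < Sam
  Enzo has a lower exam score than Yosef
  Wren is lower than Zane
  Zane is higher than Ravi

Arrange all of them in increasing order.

Nothing is placed below Wren, so it is least; from there Wren < Bea; Bea < Yara; Yara < Ravi; Ravi < Zane; Zane < Sam; Sam < Fred; Fred < Wes; Wes < Enzo; Enzo < Yosef, each given directly.

Wren < Bea < Yara < Ravi < Zane < Sam < Fred < Wes < Enzo < Yosef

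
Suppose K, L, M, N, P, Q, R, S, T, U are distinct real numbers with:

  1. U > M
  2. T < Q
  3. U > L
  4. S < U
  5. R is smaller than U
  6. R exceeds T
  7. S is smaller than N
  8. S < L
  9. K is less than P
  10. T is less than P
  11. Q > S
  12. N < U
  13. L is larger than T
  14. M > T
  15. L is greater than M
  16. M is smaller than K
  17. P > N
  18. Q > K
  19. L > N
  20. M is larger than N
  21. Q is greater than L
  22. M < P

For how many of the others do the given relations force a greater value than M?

5

From M the given relations immediately reach L, K, U, P.
From those, Q — 5 in total.
No other element is forced above M by the given relations, so the count is 5.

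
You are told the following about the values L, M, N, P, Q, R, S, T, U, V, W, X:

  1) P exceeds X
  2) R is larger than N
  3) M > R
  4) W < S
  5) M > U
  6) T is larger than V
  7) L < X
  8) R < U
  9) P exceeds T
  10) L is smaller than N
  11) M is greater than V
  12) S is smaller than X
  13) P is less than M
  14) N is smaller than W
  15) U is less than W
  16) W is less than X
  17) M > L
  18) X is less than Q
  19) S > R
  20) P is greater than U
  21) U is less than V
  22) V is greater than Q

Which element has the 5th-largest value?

The consecutive relations fix a unique order: L < N < R < U < W < S < X < Q < V < T < P < M.
The 5th largest is Q.

Q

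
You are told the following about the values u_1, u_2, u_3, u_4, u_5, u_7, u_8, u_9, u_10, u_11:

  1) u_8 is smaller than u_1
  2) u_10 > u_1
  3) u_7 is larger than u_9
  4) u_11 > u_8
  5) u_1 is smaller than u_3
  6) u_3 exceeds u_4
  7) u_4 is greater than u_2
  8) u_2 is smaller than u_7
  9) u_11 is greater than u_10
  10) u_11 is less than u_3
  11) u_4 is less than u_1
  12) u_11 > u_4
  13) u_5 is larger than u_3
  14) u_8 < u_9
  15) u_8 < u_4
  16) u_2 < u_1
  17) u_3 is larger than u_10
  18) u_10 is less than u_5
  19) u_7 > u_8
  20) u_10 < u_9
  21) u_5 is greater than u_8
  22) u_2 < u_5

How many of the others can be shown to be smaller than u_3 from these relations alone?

The elements the relations force below u_3 are u_2, u_8, u_4, u_1, u_10, u_11 — no chain reaches any other.
That is 6.

6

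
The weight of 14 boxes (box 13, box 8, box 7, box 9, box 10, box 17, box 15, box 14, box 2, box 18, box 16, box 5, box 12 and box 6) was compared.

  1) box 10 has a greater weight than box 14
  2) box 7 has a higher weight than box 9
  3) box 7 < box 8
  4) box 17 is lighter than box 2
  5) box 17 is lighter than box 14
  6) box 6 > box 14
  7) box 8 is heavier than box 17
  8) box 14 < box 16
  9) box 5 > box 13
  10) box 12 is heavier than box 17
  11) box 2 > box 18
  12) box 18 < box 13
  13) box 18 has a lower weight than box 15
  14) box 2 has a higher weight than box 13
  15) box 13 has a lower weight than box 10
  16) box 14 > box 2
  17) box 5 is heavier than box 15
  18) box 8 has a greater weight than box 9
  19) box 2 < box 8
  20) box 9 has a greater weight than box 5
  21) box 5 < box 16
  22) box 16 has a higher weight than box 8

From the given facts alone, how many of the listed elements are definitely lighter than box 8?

8

From box 8 the given relations immediately reach box 17, box 2, box 9, box 7.
From those, box 18, box 13, box 5 — 7 in total.
From those, box 15 — 8 in total.
Nothing else is reachable below box 8; 8 in all.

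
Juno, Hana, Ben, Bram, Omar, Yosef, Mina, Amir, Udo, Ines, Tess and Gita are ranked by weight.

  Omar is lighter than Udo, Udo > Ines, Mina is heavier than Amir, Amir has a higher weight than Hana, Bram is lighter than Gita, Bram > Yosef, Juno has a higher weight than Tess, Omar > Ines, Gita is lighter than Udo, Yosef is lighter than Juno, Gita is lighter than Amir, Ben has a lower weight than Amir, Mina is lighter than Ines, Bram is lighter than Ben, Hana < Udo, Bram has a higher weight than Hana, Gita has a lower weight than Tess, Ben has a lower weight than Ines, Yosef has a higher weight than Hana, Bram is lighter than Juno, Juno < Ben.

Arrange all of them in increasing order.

Hana < Yosef < Bram < Gita < Tess < Juno < Ben < Amir < Mina < Ines < Omar < Udo

The consecutive links are each given: Hana < Yosef; Yosef < Bram; Bram < Gita; Gita < Tess; Tess < Juno; Juno < Ben; Ben < Amir; Amir < Mina; Mina < Ines; Ines < Omar; Omar < Udo.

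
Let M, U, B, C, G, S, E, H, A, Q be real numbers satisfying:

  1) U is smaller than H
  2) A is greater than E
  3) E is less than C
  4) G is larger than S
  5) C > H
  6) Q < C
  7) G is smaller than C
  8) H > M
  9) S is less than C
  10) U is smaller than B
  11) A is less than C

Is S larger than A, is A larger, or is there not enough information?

Following every chain through S: above S we get G, C.
A is not reached, and no chain runs the other way from A to S.
So the given relations leave the order of S and A undetermined.

undetermined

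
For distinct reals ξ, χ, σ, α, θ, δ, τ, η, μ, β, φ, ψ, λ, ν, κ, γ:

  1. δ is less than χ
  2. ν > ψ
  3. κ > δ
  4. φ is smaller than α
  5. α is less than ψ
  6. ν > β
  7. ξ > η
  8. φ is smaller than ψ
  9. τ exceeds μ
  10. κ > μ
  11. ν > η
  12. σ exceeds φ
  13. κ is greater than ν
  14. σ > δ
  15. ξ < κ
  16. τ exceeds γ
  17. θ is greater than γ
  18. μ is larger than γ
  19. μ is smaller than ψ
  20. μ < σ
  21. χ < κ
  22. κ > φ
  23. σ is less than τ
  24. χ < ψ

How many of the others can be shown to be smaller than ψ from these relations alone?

From ψ the given relations immediately reach φ, μ, α, χ.
From those, γ, δ — 6 in total.
No other element is forced below ψ by the given relations, so the count is 6.

6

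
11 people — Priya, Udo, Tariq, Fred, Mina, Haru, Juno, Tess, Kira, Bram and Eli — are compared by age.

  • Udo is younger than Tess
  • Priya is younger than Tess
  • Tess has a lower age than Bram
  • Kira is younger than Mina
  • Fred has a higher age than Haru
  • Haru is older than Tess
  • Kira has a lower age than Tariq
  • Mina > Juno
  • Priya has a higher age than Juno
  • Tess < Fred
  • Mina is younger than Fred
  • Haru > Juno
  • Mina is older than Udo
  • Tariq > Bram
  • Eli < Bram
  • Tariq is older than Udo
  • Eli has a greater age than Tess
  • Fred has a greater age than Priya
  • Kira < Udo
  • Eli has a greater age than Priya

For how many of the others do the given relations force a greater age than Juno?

From Juno the given relations immediately reach Priya, Mina, Haru.
From those, Tess, Eli, Fred — 6 in total.
From those, Bram — 7 in total.
From those, Tariq — 8 in total.
No other element is forced above Juno by the given relations, so the count is 8.

8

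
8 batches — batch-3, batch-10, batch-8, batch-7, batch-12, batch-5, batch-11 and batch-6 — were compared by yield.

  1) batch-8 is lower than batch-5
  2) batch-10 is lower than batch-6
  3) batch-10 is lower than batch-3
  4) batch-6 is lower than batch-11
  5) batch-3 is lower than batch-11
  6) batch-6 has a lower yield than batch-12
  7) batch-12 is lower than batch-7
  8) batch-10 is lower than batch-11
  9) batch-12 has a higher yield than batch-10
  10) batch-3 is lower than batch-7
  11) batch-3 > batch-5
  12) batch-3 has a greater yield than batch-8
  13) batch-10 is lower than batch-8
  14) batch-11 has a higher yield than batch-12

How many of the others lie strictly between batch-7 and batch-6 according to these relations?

Chaining upward from batch-6 reaches: batch-12, batch-11.
Chaining downward from batch-7 reaches: batch-10, batch-8, batch-5, batch-12, batch-3.
Strictly between batch-6 and batch-7 are those in both lists: batch-12 — 1 element.

1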